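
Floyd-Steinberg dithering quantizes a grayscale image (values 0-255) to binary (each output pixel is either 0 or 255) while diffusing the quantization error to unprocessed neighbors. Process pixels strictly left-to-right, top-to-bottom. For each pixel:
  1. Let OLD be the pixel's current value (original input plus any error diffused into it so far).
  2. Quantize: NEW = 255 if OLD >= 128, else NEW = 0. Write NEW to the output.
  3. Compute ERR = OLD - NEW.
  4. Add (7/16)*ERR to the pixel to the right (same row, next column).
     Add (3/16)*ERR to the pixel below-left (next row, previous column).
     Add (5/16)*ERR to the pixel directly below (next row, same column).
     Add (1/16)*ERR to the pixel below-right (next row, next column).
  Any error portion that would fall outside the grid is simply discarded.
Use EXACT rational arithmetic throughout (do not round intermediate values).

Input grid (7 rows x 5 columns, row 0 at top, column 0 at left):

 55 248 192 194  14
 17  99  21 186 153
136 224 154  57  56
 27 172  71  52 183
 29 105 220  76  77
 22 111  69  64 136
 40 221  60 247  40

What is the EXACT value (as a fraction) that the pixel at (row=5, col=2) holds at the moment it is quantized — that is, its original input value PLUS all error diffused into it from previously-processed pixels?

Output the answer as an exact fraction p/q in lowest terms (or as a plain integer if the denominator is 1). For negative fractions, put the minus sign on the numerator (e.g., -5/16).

(0,0): OLD=55 → NEW=0, ERR=55
(0,1): OLD=4353/16 → NEW=255, ERR=273/16
(0,2): OLD=51063/256 → NEW=255, ERR=-14217/256
(0,3): OLD=695105/4096 → NEW=255, ERR=-349375/4096
(0,4): OLD=-1528121/65536 → NEW=0, ERR=-1528121/65536
(1,0): OLD=9571/256 → NEW=0, ERR=9571/256
(1,1): OLD=232885/2048 → NEW=0, ERR=232885/2048
(1,2): OLD=2521049/65536 → NEW=0, ERR=2521049/65536
(1,3): OLD=44127141/262144 → NEW=255, ERR=-22719579/262144
(1,4): OLD=429769039/4194304 → NEW=0, ERR=429769039/4194304
(2,0): OLD=5537943/32768 → NEW=255, ERR=-2817897/32768
(2,1): OLD=242705389/1048576 → NEW=255, ERR=-24681491/1048576
(2,2): OLD=2459206919/16777216 → NEW=255, ERR=-1818983161/16777216
(2,3): OLD=1100290597/268435456 → NEW=0, ERR=1100290597/268435456
(2,4): OLD=362481446339/4294967296 → NEW=0, ERR=362481446339/4294967296
(3,0): OLD=-71923161/16777216 → NEW=0, ERR=-71923161/16777216
(3,1): OLD=18396602139/134217728 → NEW=255, ERR=-15828918501/134217728
(3,2): OLD=-65198423783/4294967296 → NEW=0, ERR=-65198423783/4294967296
(3,3): OLD=478353965169/8589934592 → NEW=0, ERR=478353965169/8589934592
(3,4): OLD=32159830004053/137438953472 → NEW=255, ERR=-2887103131307/137438953472
(4,0): OLD=11913343849/2147483648 → NEW=0, ERR=11913343849/2147483648
(4,1): OLD=4635697310441/68719476736 → NEW=0, ERR=4635697310441/68719476736
(4,2): OLD=272502654272711/1099511627776 → NEW=255, ERR=-7872810810169/1099511627776
(4,3): OLD=1502061729772777/17592186044416 → NEW=0, ERR=1502061729772777/17592186044416
(4,4): OLD=31319928231759583/281474976710656 → NEW=0, ERR=31319928231759583/281474976710656
(5,0): OLD=40002482758235/1099511627776 → NEW=0, ERR=40002482758235/1099511627776
(5,1): OLD=1293043507346641/8796093022208 → NEW=255, ERR=-949960213316399/8796093022208
(5,2): OLD=11185429242583385/281474976710656 → NEW=0, ERR=11185429242583385/281474976710656
Target (5,2): original=69, with diffused error = 11185429242583385/281474976710656

Answer: 11185429242583385/281474976710656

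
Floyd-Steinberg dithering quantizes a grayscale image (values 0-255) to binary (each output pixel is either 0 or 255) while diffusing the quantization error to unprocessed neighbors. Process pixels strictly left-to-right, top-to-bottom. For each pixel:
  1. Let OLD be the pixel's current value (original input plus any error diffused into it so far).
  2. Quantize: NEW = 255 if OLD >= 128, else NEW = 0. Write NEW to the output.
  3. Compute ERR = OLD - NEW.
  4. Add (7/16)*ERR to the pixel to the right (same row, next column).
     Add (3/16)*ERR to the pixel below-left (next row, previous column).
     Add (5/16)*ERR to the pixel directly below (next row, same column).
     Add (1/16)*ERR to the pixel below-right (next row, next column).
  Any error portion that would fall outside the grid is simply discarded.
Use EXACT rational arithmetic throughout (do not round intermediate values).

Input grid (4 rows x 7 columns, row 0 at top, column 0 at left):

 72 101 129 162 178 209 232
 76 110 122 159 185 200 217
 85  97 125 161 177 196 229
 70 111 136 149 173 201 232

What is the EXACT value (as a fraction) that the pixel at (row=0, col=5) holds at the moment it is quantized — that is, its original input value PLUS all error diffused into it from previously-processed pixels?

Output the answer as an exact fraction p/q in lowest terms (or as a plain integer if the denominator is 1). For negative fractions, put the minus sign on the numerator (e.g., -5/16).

Answer: 21473035/131072

Derivation:
(0,0): OLD=72 → NEW=0, ERR=72
(0,1): OLD=265/2 → NEW=255, ERR=-245/2
(0,2): OLD=2413/32 → NEW=0, ERR=2413/32
(0,3): OLD=99835/512 → NEW=255, ERR=-30725/512
(0,4): OLD=1243101/8192 → NEW=255, ERR=-845859/8192
(0,5): OLD=21473035/131072 → NEW=255, ERR=-11950325/131072
Target (0,5): original=209, with diffused error = 21473035/131072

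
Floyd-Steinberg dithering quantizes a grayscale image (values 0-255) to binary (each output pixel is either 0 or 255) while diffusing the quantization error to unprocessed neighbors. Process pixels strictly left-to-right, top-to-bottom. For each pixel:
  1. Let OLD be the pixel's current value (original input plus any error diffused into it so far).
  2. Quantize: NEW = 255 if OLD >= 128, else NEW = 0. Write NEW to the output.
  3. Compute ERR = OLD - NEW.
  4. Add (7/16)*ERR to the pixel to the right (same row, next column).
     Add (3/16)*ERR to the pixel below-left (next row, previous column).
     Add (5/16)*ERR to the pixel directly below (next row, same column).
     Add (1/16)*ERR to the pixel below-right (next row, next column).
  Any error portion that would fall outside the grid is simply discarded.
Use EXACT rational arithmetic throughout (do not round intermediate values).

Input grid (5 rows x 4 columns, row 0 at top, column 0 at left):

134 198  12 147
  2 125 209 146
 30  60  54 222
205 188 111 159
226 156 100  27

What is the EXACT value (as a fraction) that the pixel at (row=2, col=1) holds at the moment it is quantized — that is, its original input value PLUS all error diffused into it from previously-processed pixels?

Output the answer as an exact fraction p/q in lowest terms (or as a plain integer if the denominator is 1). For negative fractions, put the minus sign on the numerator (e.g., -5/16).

Answer: 73512637/1048576

Derivation:
(0,0): OLD=134 → NEW=255, ERR=-121
(0,1): OLD=2321/16 → NEW=255, ERR=-1759/16
(0,2): OLD=-9241/256 → NEW=0, ERR=-9241/256
(0,3): OLD=537425/4096 → NEW=255, ERR=-507055/4096
(1,0): OLD=-14445/256 → NEW=0, ERR=-14445/256
(1,1): OLD=105733/2048 → NEW=0, ERR=105733/2048
(1,2): OLD=12466537/65536 → NEW=255, ERR=-4245143/65536
(1,3): OLD=80445999/1048576 → NEW=0, ERR=80445999/1048576
(2,0): OLD=722439/32768 → NEW=0, ERR=722439/32768
(2,1): OLD=73512637/1048576 → NEW=0, ERR=73512637/1048576
Target (2,1): original=60, with diffused error = 73512637/1048576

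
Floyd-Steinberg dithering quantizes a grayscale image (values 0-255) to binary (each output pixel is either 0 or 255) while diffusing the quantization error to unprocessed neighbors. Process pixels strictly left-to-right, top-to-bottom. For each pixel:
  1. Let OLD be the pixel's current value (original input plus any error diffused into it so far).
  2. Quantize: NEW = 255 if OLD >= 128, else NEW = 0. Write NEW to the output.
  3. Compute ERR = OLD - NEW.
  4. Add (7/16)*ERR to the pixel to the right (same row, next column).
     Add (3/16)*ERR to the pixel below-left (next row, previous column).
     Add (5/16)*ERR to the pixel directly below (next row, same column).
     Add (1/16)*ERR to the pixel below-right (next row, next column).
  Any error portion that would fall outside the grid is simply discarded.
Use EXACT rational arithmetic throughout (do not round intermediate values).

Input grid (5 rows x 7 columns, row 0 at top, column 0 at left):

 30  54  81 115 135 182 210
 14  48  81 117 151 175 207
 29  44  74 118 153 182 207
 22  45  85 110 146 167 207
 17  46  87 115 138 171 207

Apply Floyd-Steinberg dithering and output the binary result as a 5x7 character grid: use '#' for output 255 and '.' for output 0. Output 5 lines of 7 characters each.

(0,0): OLD=30 → NEW=0, ERR=30
(0,1): OLD=537/8 → NEW=0, ERR=537/8
(0,2): OLD=14127/128 → NEW=0, ERR=14127/128
(0,3): OLD=334409/2048 → NEW=255, ERR=-187831/2048
(0,4): OLD=3108863/32768 → NEW=0, ERR=3108863/32768
(0,5): OLD=117182457/524288 → NEW=255, ERR=-16510983/524288
(0,6): OLD=1646030799/8388608 → NEW=255, ERR=-493064241/8388608
(1,0): OLD=4603/128 → NEW=0, ERR=4603/128
(1,1): OLD=109853/1024 → NEW=0, ERR=109853/1024
(1,2): OLD=4896289/32768 → NEW=255, ERR=-3459551/32768
(1,3): OLD=8760365/131072 → NEW=0, ERR=8760365/131072
(1,4): OLD=1663061383/8388608 → NEW=255, ERR=-476033657/8388608
(1,5): OLD=9075832183/67108864 → NEW=255, ERR=-8036928137/67108864
(1,6): OLD=144170085145/1073741824 → NEW=255, ERR=-129634079975/1073741824
(2,0): OLD=988815/16384 → NEW=0, ERR=988815/16384
(2,1): OLD=45288277/524288 → NEW=0, ERR=45288277/524288
(2,2): OLD=822379967/8388608 → NEW=0, ERR=822379967/8388608
(2,3): OLD=11041961223/67108864 → NEW=255, ERR=-6070799097/67108864
(2,4): OLD=41560040791/536870912 → NEW=0, ERR=41560040791/536870912
(2,5): OLD=2615787963581/17179869184 → NEW=255, ERR=-1765078678339/17179869184
(2,6): OLD=32115995987963/274877906944 → NEW=0, ERR=32115995987963/274877906944
(3,0): OLD=478624607/8388608 → NEW=0, ERR=478624607/8388608
(3,1): OLD=7993322675/67108864 → NEW=0, ERR=7993322675/67108864
(3,2): OLD=83850507305/536870912 → NEW=255, ERR=-53051575255/536870912
(3,3): OLD=127003063679/2147483648 → NEW=0, ERR=127003063679/2147483648
(3,4): OLD=47044591902559/274877906944 → NEW=255, ERR=-23049274368161/274877906944
(3,5): OLD=274774640679501/2199023255552 → NEW=0, ERR=274774640679501/2199023255552
(3,6): OLD=10265297275835859/35184372088832 → NEW=255, ERR=1293282393183699/35184372088832
(4,0): OLD=61378563313/1073741824 → NEW=0, ERR=61378563313/1073741824
(4,1): OLD=1602344237821/17179869184 → NEW=0, ERR=1602344237821/17179869184
(4,2): OLD=31736899661171/274877906944 → NEW=0, ERR=31736899661171/274877906944
(4,3): OLD=356452688762337/2199023255552 → NEW=255, ERR=-204298241403423/2199023255552
(4,4): OLD=1728879871477107/17592186044416 → NEW=0, ERR=1728879871477107/17592186044416
(4,5): OLD=143380271550510419/562949953421312 → NEW=255, ERR=-171966571924141/562949953421312
(4,6): OLD=2037091379196564533/9007199254740992 → NEW=255, ERR=-259744430762388427/9007199254740992
Row 0: ...#.##
Row 1: ..#.###
Row 2: ...#.#.
Row 3: ..#.#.#
Row 4: ...#.##

Answer: ...#.##
..#.###
...#.#.
..#.#.#
...#.##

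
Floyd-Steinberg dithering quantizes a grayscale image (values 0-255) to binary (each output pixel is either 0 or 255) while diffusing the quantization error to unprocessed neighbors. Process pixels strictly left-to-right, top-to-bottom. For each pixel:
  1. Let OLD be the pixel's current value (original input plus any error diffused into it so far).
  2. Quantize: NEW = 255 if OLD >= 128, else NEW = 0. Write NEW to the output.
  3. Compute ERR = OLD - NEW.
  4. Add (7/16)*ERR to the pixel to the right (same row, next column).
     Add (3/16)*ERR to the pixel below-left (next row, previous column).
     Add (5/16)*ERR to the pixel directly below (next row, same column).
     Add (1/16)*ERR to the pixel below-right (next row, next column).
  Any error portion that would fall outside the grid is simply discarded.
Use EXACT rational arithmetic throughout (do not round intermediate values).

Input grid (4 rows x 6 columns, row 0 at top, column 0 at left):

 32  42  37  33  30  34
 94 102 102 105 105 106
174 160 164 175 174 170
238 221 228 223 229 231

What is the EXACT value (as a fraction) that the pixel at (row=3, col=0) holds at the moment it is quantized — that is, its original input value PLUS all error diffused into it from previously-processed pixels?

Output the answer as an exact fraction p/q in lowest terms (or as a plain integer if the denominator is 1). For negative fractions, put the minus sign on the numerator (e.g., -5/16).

(0,0): OLD=32 → NEW=0, ERR=32
(0,1): OLD=56 → NEW=0, ERR=56
(0,2): OLD=123/2 → NEW=0, ERR=123/2
(0,3): OLD=1917/32 → NEW=0, ERR=1917/32
(0,4): OLD=28779/512 → NEW=0, ERR=28779/512
(0,5): OLD=479981/8192 → NEW=0, ERR=479981/8192
(1,0): OLD=229/2 → NEW=0, ERR=229/2
(1,1): OLD=1465/8 → NEW=255, ERR=-575/8
(1,2): OLD=53507/512 → NEW=0, ERR=53507/512
(1,3): OLD=752947/4096 → NEW=255, ERR=-291533/4096
(1,4): OLD=13914113/131072 → NEW=0, ERR=13914113/131072
(1,5): OLD=365462807/2097152 → NEW=255, ERR=-169310953/2097152
(2,0): OLD=25127/128 → NEW=255, ERR=-7513/128
(2,1): OLD=1135501/8192 → NEW=255, ERR=-953459/8192
(2,2): OLD=16764157/131072 → NEW=0, ERR=16764157/131072
(2,3): OLD=246572775/1048576 → NEW=255, ERR=-20814105/1048576
(2,4): OLD=6003004983/33554432 → NEW=255, ERR=-2553375177/33554432
(2,5): OLD=63411565489/536870912 → NEW=0, ERR=63411565489/536870912
(3,0): OLD=25930599/131072 → NEW=255, ERR=-7492761/131072
Target (3,0): original=238, with diffused error = 25930599/131072

Answer: 25930599/131072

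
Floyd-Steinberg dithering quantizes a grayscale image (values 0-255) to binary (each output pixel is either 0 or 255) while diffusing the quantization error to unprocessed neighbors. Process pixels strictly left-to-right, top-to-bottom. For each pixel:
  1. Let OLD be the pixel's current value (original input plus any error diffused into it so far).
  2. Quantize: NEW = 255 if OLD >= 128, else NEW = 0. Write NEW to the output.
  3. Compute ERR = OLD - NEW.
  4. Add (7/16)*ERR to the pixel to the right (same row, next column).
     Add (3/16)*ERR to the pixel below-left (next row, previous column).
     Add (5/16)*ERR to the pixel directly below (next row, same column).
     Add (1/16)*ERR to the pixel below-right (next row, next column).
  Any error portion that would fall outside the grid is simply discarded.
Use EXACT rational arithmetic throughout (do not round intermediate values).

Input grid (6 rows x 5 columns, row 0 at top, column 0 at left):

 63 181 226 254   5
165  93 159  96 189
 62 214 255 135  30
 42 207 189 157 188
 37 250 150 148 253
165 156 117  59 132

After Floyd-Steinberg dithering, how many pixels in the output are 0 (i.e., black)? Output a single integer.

Answer: 13

Derivation:
(0,0): OLD=63 → NEW=0, ERR=63
(0,1): OLD=3337/16 → NEW=255, ERR=-743/16
(0,2): OLD=52655/256 → NEW=255, ERR=-12625/256
(0,3): OLD=952009/4096 → NEW=255, ERR=-92471/4096
(0,4): OLD=-319617/65536 → NEW=0, ERR=-319617/65536
(1,0): OLD=45051/256 → NEW=255, ERR=-20229/256
(1,1): OLD=79069/2048 → NEW=0, ERR=79069/2048
(1,2): OLD=10049569/65536 → NEW=255, ERR=-6662111/65536
(1,3): OLD=10609997/262144 → NEW=0, ERR=10609997/262144
(1,4): OLD=854682951/4194304 → NEW=255, ERR=-214864569/4194304
(2,0): OLD=1459663/32768 → NEW=0, ERR=1459663/32768
(2,1): OLD=232316629/1048576 → NEW=255, ERR=-35070251/1048576
(2,2): OLD=3667532735/16777216 → NEW=255, ERR=-610657345/16777216
(2,3): OLD=31075508941/268435456 → NEW=0, ERR=31075508941/268435456
(2,4): OLD=288485556315/4294967296 → NEW=0, ERR=288485556315/4294967296
(3,0): OLD=832978399/16777216 → NEW=0, ERR=832978399/16777216
(3,1): OLD=28753371763/134217728 → NEW=255, ERR=-5472148877/134217728
(3,2): OLD=770534689633/4294967296 → NEW=255, ERR=-324681970847/4294967296
(3,3): OLD=1463919144441/8589934592 → NEW=255, ERR=-726514176519/8589934592
(3,4): OLD=24632195866365/137438953472 → NEW=255, ERR=-10414737268995/137438953472
(4,0): OLD=96359584305/2147483648 → NEW=0, ERR=96359584305/2147483648
(4,1): OLD=16892556101553/68719476736 → NEW=255, ERR=-630910466127/68719476736
(4,2): OLD=114297732774271/1099511627776 → NEW=0, ERR=114297732774271/1099511627776
(4,3): OLD=2605686312028593/17592186044416 → NEW=255, ERR=-1880321129297487/17592186044416
(4,4): OLD=49897588317045847/281474976710656 → NEW=255, ERR=-21878530744171433/281474976710656
(5,0): OLD=194944220673459/1099511627776 → NEW=255, ERR=-85431244409421/1099511627776
(5,1): OLD=1244059390129881/8796093022208 → NEW=255, ERR=-998944330533159/8796093022208
(5,2): OLD=22288693802403233/281474976710656 → NEW=0, ERR=22288693802403233/281474976710656
(5,3): OLD=58733042911395503/1125899906842624 → NEW=0, ERR=58733042911395503/1125899906842624
(5,4): OLD=2231120736472922581/18014398509481984 → NEW=0, ERR=2231120736472922581/18014398509481984
Output grid:
  Row 0: .###.  (2 black, running=2)
  Row 1: #.#.#  (2 black, running=4)
  Row 2: .##..  (3 black, running=7)
  Row 3: .####  (1 black, running=8)
  Row 4: .#.##  (2 black, running=10)
  Row 5: ##...  (3 black, running=13)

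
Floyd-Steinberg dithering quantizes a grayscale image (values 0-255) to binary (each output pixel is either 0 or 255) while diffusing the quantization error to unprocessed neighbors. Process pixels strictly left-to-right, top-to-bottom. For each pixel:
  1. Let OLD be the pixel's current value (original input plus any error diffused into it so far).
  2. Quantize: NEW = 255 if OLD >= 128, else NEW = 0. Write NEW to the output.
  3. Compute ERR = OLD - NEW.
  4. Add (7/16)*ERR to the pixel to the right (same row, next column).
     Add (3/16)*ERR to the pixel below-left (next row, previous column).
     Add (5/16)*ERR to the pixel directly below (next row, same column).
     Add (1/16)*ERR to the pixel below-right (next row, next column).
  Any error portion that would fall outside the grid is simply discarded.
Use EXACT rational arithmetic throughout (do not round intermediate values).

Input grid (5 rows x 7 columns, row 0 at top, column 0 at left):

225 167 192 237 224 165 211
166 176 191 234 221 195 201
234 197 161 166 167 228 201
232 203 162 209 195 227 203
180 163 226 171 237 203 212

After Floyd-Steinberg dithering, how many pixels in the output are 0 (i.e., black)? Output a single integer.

Answer: 6

Derivation:
(0,0): OLD=225 → NEW=255, ERR=-30
(0,1): OLD=1231/8 → NEW=255, ERR=-809/8
(0,2): OLD=18913/128 → NEW=255, ERR=-13727/128
(0,3): OLD=389287/2048 → NEW=255, ERR=-132953/2048
(0,4): OLD=6409361/32768 → NEW=255, ERR=-1946479/32768
(0,5): OLD=72882167/524288 → NEW=255, ERR=-60811273/524288
(0,6): OLD=1344317377/8388608 → NEW=255, ERR=-794777663/8388608
(1,0): OLD=17621/128 → NEW=255, ERR=-15019/128
(1,1): OLD=72787/1024 → NEW=0, ERR=72787/1024
(1,2): OLD=5573583/32768 → NEW=255, ERR=-2782257/32768
(1,3): OLD=20804451/131072 → NEW=255, ERR=-12618909/131072
(1,4): OLD=1128364809/8388608 → NEW=255, ERR=-1010730231/8388608
(1,5): OLD=5674905945/67108864 → NEW=0, ERR=5674905945/67108864
(1,6): OLD=215971498775/1073741824 → NEW=255, ERR=-57832666345/1073741824
(2,0): OLD=3451457/16384 → NEW=255, ERR=-726463/16384
(2,1): OLD=92568539/524288 → NEW=255, ERR=-41124901/524288
(2,2): OLD=725951057/8388608 → NEW=0, ERR=725951057/8388608
(2,3): OLD=9789650441/67108864 → NEW=255, ERR=-7323109879/67108864
(2,4): OLD=49093871321/536870912 → NEW=0, ERR=49093871321/536870912
(2,5): OLD=4755445379443/17179869184 → NEW=255, ERR=374578737523/17179869184
(2,6): OLD=54698673072725/274877906944 → NEW=255, ERR=-15395193197995/274877906944
(3,0): OLD=1706548273/8388608 → NEW=255, ERR=-432546767/8388608
(3,1): OLD=11367141725/67108864 → NEW=255, ERR=-5745618595/67108864
(3,2): OLD=67765785319/536870912 → NEW=0, ERR=67765785319/536870912
(3,3): OLD=542618728353/2147483648 → NEW=255, ERR=-4989601887/2147483648
(3,4): OLD=60425813643313/274877906944 → NEW=255, ERR=-9668052627407/274877906944
(3,5): OLD=469798485576483/2199023255552 → NEW=255, ERR=-90952444589277/2199023255552
(3,6): OLD=5937898772391101/35184372088832 → NEW=255, ERR=-3034116110261059/35184372088832
(4,0): OLD=158734801855/1073741824 → NEW=255, ERR=-115069363265/1073741824
(4,1): OLD=1886412372275/17179869184 → NEW=0, ERR=1886412372275/17179869184
(4,2): OLD=84579190420701/274877906944 → NEW=255, ERR=14485324149981/274877906944
(4,3): OLD=427980900721039/2199023255552 → NEW=255, ERR=-132770029444721/2199023255552
(4,4): OLD=3372308593871869/17592186044416 → NEW=255, ERR=-1113698847454211/17592186044416
(4,5): OLD=81071002045933949/562949953421312 → NEW=255, ERR=-62481236076500611/562949953421312
(4,6): OLD=1206144474833846395/9007199254740992 → NEW=255, ERR=-1090691335125106565/9007199254740992
Output grid:
  Row 0: #######  (0 black, running=0)
  Row 1: #.###.#  (2 black, running=2)
  Row 2: ##.#.##  (2 black, running=4)
  Row 3: ##.####  (1 black, running=5)
  Row 4: #.#####  (1 black, running=6)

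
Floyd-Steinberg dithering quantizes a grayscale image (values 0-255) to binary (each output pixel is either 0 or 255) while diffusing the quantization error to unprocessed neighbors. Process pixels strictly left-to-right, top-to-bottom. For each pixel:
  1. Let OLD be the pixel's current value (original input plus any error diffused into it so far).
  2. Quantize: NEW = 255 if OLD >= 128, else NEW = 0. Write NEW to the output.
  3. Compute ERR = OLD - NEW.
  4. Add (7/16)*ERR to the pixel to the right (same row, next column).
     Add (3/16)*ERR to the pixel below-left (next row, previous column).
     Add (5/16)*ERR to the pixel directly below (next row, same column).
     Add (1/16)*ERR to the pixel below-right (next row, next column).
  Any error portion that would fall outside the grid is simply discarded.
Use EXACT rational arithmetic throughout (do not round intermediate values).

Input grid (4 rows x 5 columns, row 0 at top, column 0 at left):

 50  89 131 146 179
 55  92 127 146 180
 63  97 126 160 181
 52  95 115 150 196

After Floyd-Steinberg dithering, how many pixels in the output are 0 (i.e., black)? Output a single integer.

(0,0): OLD=50 → NEW=0, ERR=50
(0,1): OLD=887/8 → NEW=0, ERR=887/8
(0,2): OLD=22977/128 → NEW=255, ERR=-9663/128
(0,3): OLD=231367/2048 → NEW=0, ERR=231367/2048
(0,4): OLD=7485041/32768 → NEW=255, ERR=-870799/32768
(1,0): OLD=11701/128 → NEW=0, ERR=11701/128
(1,1): OLD=159347/1024 → NEW=255, ERR=-101773/1024
(1,2): OLD=2884847/32768 → NEW=0, ERR=2884847/32768
(1,3): OLD=27540803/131072 → NEW=255, ERR=-5882557/131072
(1,4): OLD=333700969/2097152 → NEW=255, ERR=-201072791/2097152
(2,0): OLD=1194913/16384 → NEW=0, ERR=1194913/16384
(2,1): OLD=62951035/524288 → NEW=0, ERR=62951035/524288
(2,2): OLD=1605711153/8388608 → NEW=255, ERR=-533383887/8388608
(2,3): OLD=14184378371/134217728 → NEW=0, ERR=14184378371/134217728
(2,4): OLD=417618157397/2147483648 → NEW=255, ERR=-129990172843/2147483648
(3,0): OLD=816246801/8388608 → NEW=0, ERR=816246801/8388608
(3,1): OLD=11256069181/67108864 → NEW=255, ERR=-5856691139/67108864
(3,2): OLD=180964832687/2147483648 → NEW=0, ERR=180964832687/2147483648
(3,3): OLD=878618507511/4294967296 → NEW=255, ERR=-216598152969/4294967296
(3,4): OLD=11106828748915/68719476736 → NEW=255, ERR=-6416637818765/68719476736
Output grid:
  Row 0: ..#.#  (3 black, running=3)
  Row 1: .#.##  (2 black, running=5)
  Row 2: ..#.#  (3 black, running=8)
  Row 3: .#.##  (2 black, running=10)

Answer: 10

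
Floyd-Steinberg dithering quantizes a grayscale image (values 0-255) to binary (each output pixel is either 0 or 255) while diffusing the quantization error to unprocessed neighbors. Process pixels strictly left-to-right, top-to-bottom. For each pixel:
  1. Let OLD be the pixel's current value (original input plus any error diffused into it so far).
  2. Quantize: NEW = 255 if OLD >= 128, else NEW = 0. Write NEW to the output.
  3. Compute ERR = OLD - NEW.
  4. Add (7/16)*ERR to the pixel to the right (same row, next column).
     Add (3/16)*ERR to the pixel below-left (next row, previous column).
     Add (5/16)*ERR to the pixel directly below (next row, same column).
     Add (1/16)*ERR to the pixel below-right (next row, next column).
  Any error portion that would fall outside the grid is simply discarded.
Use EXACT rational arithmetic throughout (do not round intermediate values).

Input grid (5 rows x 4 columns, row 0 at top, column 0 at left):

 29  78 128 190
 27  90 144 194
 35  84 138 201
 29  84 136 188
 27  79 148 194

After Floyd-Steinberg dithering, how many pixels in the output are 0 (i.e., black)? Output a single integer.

(0,0): OLD=29 → NEW=0, ERR=29
(0,1): OLD=1451/16 → NEW=0, ERR=1451/16
(0,2): OLD=42925/256 → NEW=255, ERR=-22355/256
(0,3): OLD=621755/4096 → NEW=255, ERR=-422725/4096
(1,0): OLD=13585/256 → NEW=0, ERR=13585/256
(1,1): OLD=260087/2048 → NEW=0, ERR=260087/2048
(1,2): OLD=10393283/65536 → NEW=255, ERR=-6318397/65536
(1,3): OLD=119654085/1048576 → NEW=0, ERR=119654085/1048576
(2,0): OLD=2470541/32768 → NEW=0, ERR=2470541/32768
(2,1): OLD=148804447/1048576 → NEW=255, ERR=-118582433/1048576
(2,2): OLD=183979227/2097152 → NEW=0, ERR=183979227/2097152
(2,3): OLD=9026647567/33554432 → NEW=255, ERR=470267407/33554432
(3,0): OLD=526078525/16777216 → NEW=0, ERR=526078525/16777216
(3,1): OLD=22424951779/268435456 → NEW=0, ERR=22424951779/268435456
(3,2): OLD=839766234909/4294967296 → NEW=255, ERR=-255450425571/4294967296
(3,3): OLD=11808869244747/68719476736 → NEW=255, ERR=-5714597322933/68719476736
(4,0): OLD=225325254329/4294967296 → NEW=0, ERR=225325254329/4294967296
(4,1): OLD=4084218205227/34359738368 → NEW=0, ERR=4084218205227/34359738368
(4,2): OLD=188067737424971/1099511627776 → NEW=255, ERR=-92307727657909/1099511627776
(4,3): OLD=2244166904230525/17592186044416 → NEW=0, ERR=2244166904230525/17592186044416
Output grid:
  Row 0: ..##  (2 black, running=2)
  Row 1: ..#.  (3 black, running=5)
  Row 2: .#.#  (2 black, running=7)
  Row 3: ..##  (2 black, running=9)
  Row 4: ..#.  (3 black, running=12)

Answer: 12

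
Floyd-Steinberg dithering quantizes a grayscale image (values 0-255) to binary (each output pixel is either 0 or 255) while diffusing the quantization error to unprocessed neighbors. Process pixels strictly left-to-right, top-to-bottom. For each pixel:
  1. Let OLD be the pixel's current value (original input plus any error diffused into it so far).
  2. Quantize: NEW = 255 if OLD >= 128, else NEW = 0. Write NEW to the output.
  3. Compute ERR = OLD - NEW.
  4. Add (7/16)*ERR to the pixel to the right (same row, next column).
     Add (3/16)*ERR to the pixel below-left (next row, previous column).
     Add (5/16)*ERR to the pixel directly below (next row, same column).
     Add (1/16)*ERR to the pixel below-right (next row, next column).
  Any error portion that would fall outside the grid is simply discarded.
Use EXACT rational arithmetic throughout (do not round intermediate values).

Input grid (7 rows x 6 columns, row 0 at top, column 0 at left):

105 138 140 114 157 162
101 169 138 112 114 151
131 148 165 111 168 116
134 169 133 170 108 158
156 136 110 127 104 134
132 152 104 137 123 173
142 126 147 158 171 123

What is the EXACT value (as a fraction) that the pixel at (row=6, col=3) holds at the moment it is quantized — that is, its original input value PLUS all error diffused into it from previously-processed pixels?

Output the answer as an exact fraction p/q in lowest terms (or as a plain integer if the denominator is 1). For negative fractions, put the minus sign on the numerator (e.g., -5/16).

(0,0): OLD=105 → NEW=0, ERR=105
(0,1): OLD=2943/16 → NEW=255, ERR=-1137/16
(0,2): OLD=27881/256 → NEW=0, ERR=27881/256
(0,3): OLD=662111/4096 → NEW=255, ERR=-382369/4096
(0,4): OLD=7612569/65536 → NEW=0, ERR=7612569/65536
(0,5): OLD=223157295/1048576 → NEW=255, ERR=-44229585/1048576
(1,0): OLD=30845/256 → NEW=0, ERR=30845/256
(1,1): OLD=463851/2048 → NEW=255, ERR=-58389/2048
(1,2): OLD=9018823/65536 → NEW=255, ERR=-7692857/65536
(1,3): OLD=15744059/262144 → NEW=0, ERR=15744059/262144
(1,4): OLD=2731866577/16777216 → NEW=255, ERR=-1546323503/16777216
(1,5): OLD=28119940199/268435456 → NEW=0, ERR=28119940199/268435456
(2,0): OLD=5351241/32768 → NEW=255, ERR=-3004599/32768
(2,1): OLD=88600371/1048576 → NEW=0, ERR=88600371/1048576
(2,2): OLD=2932048217/16777216 → NEW=255, ERR=-1346141863/16777216
(2,3): OLD=9401549777/134217728 → NEW=0, ERR=9401549777/134217728
(2,4): OLD=829952059379/4294967296 → NEW=255, ERR=-265264601101/4294967296
(2,5): OLD=7968343492821/68719476736 → NEW=0, ERR=7968343492821/68719476736
(3,0): OLD=2033212217/16777216 → NEW=0, ERR=2033212217/16777216
(3,1): OLD=30554663493/134217728 → NEW=255, ERR=-3670857147/134217728
(3,2): OLD=122809573727/1073741824 → NEW=0, ERR=122809573727/1073741824
(3,3): OLD=15484820953565/68719476736 → NEW=255, ERR=-2038645614115/68719476736
(3,4): OLD=55987096188605/549755813888 → NEW=0, ERR=55987096188605/549755813888
(3,5): OLD=2066472241601011/8796093022208 → NEW=255, ERR=-176531479062029/8796093022208
(4,0): OLD=405323366327/2147483648 → NEW=255, ERR=-142284963913/2147483648
(4,1): OLD=4380369705035/34359738368 → NEW=0, ERR=4380369705035/34359738368
(4,2): OLD=213575102816881/1099511627776 → NEW=255, ERR=-66800362265999/1099511627776
(4,3): OLD=2065193023277717/17592186044416 → NEW=0, ERR=2065193023277717/17592186044416
(4,4): OLD=51106601979443429/281474976710656 → NEW=255, ERR=-20669517081773851/281474976710656
(4,5): OLD=459216087093870627/4503599627370496 → NEW=0, ERR=459216087093870627/4503599627370496
(5,0): OLD=74326079435281/549755813888 → NEW=255, ERR=-65861653106159/549755813888
(5,1): OLD=2179557299749153/17592186044416 → NEW=0, ERR=2179557299749153/17592186044416
(5,2): OLD=23812299026841723/140737488355328 → NEW=255, ERR=-12075760503766917/140737488355328
(5,3): OLD=534038499773821177/4503599627370496 → NEW=0, ERR=534038499773821177/4503599627370496
(5,4): OLD=1606766234222585465/9007199254740992 → NEW=255, ERR=-690069575736367495/9007199254740992
(5,5): OLD=24032176831290436429/144115188075855872 → NEW=255, ERR=-12717196128052810931/144115188075855872
(6,0): OLD=35970254095175171/281474976710656 → NEW=0, ERR=35970254095175171/281474976710656
(6,1): OLD=887434186281886023/4503599627370496 → NEW=255, ERR=-260983718697590457/4503599627370496
(6,2): OLD=2248385195036703343/18014398509481984 → NEW=0, ERR=2248385195036703343/18014398509481984
(6,3): OLD=66273750993803432147/288230376151711744 → NEW=255, ERR=-7224994924883062573/288230376151711744
Target (6,3): original=158, with diffused error = 66273750993803432147/288230376151711744

Answer: 66273750993803432147/288230376151711744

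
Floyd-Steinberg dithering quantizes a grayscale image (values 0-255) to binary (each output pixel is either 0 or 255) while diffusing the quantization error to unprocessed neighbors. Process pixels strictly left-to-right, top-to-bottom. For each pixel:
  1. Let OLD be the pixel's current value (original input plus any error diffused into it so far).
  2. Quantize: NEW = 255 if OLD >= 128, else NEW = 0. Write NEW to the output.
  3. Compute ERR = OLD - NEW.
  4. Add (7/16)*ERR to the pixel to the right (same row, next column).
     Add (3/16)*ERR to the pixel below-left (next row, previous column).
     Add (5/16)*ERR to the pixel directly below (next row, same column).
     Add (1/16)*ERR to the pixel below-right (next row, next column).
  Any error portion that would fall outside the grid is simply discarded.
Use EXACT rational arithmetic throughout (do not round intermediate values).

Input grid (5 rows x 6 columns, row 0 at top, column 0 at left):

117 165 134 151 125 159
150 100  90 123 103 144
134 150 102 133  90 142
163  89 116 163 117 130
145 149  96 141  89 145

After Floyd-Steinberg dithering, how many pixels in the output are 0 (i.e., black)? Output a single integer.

Answer: 15

Derivation:
(0,0): OLD=117 → NEW=0, ERR=117
(0,1): OLD=3459/16 → NEW=255, ERR=-621/16
(0,2): OLD=29957/256 → NEW=0, ERR=29957/256
(0,3): OLD=828195/4096 → NEW=255, ERR=-216285/4096
(0,4): OLD=6678005/65536 → NEW=0, ERR=6678005/65536
(0,5): OLD=213469619/1048576 → NEW=255, ERR=-53917261/1048576
(1,0): OLD=45897/256 → NEW=255, ERR=-19383/256
(1,1): OLD=172031/2048 → NEW=0, ERR=172031/2048
(1,2): OLD=9895403/65536 → NEW=255, ERR=-6816277/65536
(1,3): OLD=22915279/262144 → NEW=0, ERR=22915279/262144
(1,4): OLD=2686800717/16777216 → NEW=255, ERR=-1591389363/16777216
(1,5): OLD=24911168523/268435456 → NEW=0, ERR=24911168523/268435456
(2,0): OLD=4131685/32768 → NEW=0, ERR=4131685/32768
(2,1): OLD=217244071/1048576 → NEW=255, ERR=-50142809/1048576
(2,2): OLD=1178037429/16777216 → NEW=0, ERR=1178037429/16777216
(2,3): OLD=22380965965/134217728 → NEW=255, ERR=-11844554675/134217728
(2,4): OLD=191610893415/4294967296 → NEW=0, ERR=191610893415/4294967296
(2,5): OLD=12684939755329/68719476736 → NEW=255, ERR=-4838526812351/68719476736
(3,0): OLD=3245327381/16777216 → NEW=255, ERR=-1032862699/16777216
(3,1): OLD=9149413489/134217728 → NEW=0, ERR=9149413489/134217728
(3,2): OLD=159161775587/1073741824 → NEW=255, ERR=-114642389533/1073741824
(3,3): OLD=6972569315113/68719476736 → NEW=0, ERR=6972569315113/68719476736
(3,4): OLD=86099862349065/549755813888 → NEW=255, ERR=-54087870192375/549755813888
(3,5): OLD=595862123403495/8796093022208 → NEW=0, ERR=595862123403495/8796093022208
(4,0): OLD=297518861467/2147483648 → NEW=255, ERR=-250089468773/2147483648
(4,1): OLD=3280867051871/34359738368 → NEW=0, ERR=3280867051871/34359738368
(4,2): OLD=140401897993837/1099511627776 → NEW=0, ERR=140401897993837/1099511627776
(4,3): OLD=3579196035392513/17592186044416 → NEW=255, ERR=-906811405933567/17592186044416
(4,4): OLD=15409684340023313/281474976710656 → NEW=0, ERR=15409684340023313/281474976710656
(4,5): OLD=828534686554948311/4503599627370496 → NEW=255, ERR=-319883218424528169/4503599627370496
Output grid:
  Row 0: .#.#.#  (3 black, running=3)
  Row 1: #.#.#.  (3 black, running=6)
  Row 2: .#.#.#  (3 black, running=9)
  Row 3: #.#.#.  (3 black, running=12)
  Row 4: #..#.#  (3 black, running=15)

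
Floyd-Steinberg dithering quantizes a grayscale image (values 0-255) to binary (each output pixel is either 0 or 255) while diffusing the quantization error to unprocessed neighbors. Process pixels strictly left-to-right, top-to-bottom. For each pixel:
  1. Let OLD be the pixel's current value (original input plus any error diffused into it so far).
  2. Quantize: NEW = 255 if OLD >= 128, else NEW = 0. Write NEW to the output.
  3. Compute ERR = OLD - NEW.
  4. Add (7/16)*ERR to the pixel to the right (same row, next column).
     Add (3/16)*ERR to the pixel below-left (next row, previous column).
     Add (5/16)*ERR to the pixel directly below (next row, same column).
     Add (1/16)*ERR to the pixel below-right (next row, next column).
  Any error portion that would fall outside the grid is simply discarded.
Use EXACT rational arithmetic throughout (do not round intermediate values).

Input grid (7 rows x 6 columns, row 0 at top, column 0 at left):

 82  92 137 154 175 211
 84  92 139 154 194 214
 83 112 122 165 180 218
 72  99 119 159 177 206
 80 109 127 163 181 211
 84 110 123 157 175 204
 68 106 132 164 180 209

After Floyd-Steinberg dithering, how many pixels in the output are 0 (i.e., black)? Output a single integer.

(0,0): OLD=82 → NEW=0, ERR=82
(0,1): OLD=1023/8 → NEW=0, ERR=1023/8
(0,2): OLD=24697/128 → NEW=255, ERR=-7943/128
(0,3): OLD=259791/2048 → NEW=0, ERR=259791/2048
(0,4): OLD=7552937/32768 → NEW=255, ERR=-802903/32768
(0,5): OLD=105004447/524288 → NEW=255, ERR=-28688993/524288
(1,0): OLD=17101/128 → NEW=255, ERR=-15539/128
(1,1): OLD=74075/1024 → NEW=0, ERR=74075/1024
(1,2): OLD=5997623/32768 → NEW=255, ERR=-2358217/32768
(1,3): OLD=20143499/131072 → NEW=255, ERR=-13279861/131072
(1,4): OLD=1171761121/8388608 → NEW=255, ERR=-967333919/8388608
(1,5): OLD=19450593751/134217728 → NEW=255, ERR=-14774926889/134217728
(2,0): OLD=960537/16384 → NEW=0, ERR=960537/16384
(2,1): OLD=72967139/524288 → NEW=255, ERR=-60726301/524288
(2,2): OLD=288236777/8388608 → NEW=0, ERR=288236777/8388608
(2,3): OLD=8204160865/67108864 → NEW=0, ERR=8204160865/67108864
(2,4): OLD=366095236899/2147483648 → NEW=255, ERR=-181513093341/2147483648
(2,5): OLD=4790199676453/34359738368 → NEW=255, ERR=-3971533607387/34359738368
(3,0): OLD=575486793/8388608 → NEW=0, ERR=575486793/8388608
(3,1): OLD=6907181909/67108864 → NEW=0, ERR=6907181909/67108864
(3,2): OLD=102247268783/536870912 → NEW=255, ERR=-34654813777/536870912
(3,3): OLD=5334778688045/34359738368 → NEW=255, ERR=-3426954595795/34359738368
(3,4): OLD=25541489480525/274877906944 → NEW=0, ERR=25541489480525/274877906944
(3,5): OLD=902692987407971/4398046511104 → NEW=255, ERR=-218808872923549/4398046511104
(4,0): OLD=129640363367/1073741824 → NEW=0, ERR=129640363367/1073741824
(4,1): OLD=3198396264187/17179869184 → NEW=255, ERR=-1182470377733/17179869184
(4,2): OLD=35430476016897/549755813888 → NEW=0, ERR=35430476016897/549755813888
(4,3): OLD=1525382534650085/8796093022208 → NEW=255, ERR=-717621186012955/8796093022208
(4,4): OLD=22346621793042869/140737488355328 → NEW=255, ERR=-13541437737565771/140737488355328
(4,5): OLD=358407519470887891/2251799813685248 → NEW=255, ERR=-215801433018850349/2251799813685248
(5,0): OLD=29913562119457/274877906944 → NEW=0, ERR=29913562119457/274877906944
(5,1): OLD=1369832135772593/8796093022208 → NEW=255, ERR=-873171584890447/8796093022208
(5,2): OLD=5637329831692907/70368744177664 → NEW=0, ERR=5637329831692907/70368744177664
(5,3): OLD=343491382158876553/2251799813685248 → NEW=255, ERR=-230717570330861687/2251799813685248
(5,4): OLD=346948268040191673/4503599627370496 → NEW=0, ERR=346948268040191673/4503599627370496
(5,5): OLD=14537046722228032493/72057594037927936 → NEW=255, ERR=-3837639757443591187/72057594037927936
(6,0): OLD=11736804392604083/140737488355328 → NEW=0, ERR=11736804392604083/140737488355328
(6,1): OLD=300134407002948535/2251799813685248 → NEW=255, ERR=-274074545486789705/2251799813685248
(6,2): OLD=705891881110510367/9007199254740992 → NEW=0, ERR=705891881110510367/9007199254740992
(6,3): OLD=26765050432294543971/144115188075855872 → NEW=255, ERR=-9984322527048703389/144115188075855872
(6,4): OLD=362881443809717960227/2305843009213693952 → NEW=255, ERR=-225108523539773997533/2305843009213693952
(6,5): OLD=5698594510077778139413/36893488147419103232 → NEW=255, ERR=-3709244967514093184747/36893488147419103232
Output grid:
  Row 0: ..#.##  (3 black, running=3)
  Row 1: #.####  (1 black, running=4)
  Row 2: .#..##  (3 black, running=7)
  Row 3: ..##.#  (3 black, running=10)
  Row 4: .#.###  (2 black, running=12)
  Row 5: .#.#.#  (3 black, running=15)
  Row 6: .#.###  (2 black, running=17)

Answer: 17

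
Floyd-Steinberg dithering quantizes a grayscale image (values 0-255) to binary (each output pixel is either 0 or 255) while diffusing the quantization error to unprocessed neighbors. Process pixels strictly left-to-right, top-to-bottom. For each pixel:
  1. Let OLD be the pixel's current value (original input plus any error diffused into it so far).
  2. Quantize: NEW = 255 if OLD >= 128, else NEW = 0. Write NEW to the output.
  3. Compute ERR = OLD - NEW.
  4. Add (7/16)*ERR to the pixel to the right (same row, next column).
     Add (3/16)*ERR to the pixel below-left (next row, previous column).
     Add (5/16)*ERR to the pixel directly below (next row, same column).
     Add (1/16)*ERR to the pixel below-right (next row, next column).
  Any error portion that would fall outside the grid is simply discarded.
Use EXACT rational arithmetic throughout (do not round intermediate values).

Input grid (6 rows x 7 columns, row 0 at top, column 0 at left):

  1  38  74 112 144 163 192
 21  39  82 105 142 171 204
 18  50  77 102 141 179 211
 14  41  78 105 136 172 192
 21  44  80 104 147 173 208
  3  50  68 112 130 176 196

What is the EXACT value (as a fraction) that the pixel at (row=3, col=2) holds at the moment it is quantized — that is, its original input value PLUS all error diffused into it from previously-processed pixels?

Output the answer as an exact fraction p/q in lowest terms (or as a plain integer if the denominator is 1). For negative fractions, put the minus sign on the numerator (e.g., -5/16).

(0,0): OLD=1 → NEW=0, ERR=1
(0,1): OLD=615/16 → NEW=0, ERR=615/16
(0,2): OLD=23249/256 → NEW=0, ERR=23249/256
(0,3): OLD=621495/4096 → NEW=255, ERR=-422985/4096
(0,4): OLD=6476289/65536 → NEW=0, ERR=6476289/65536
(0,5): OLD=216251911/1048576 → NEW=255, ERR=-51134969/1048576
(0,6): OLD=2863280689/16777216 → NEW=255, ERR=-1414909391/16777216
(1,0): OLD=7301/256 → NEW=0, ERR=7301/256
(1,1): OLD=165027/2048 → NEW=0, ERR=165027/2048
(1,2): OLD=8432735/65536 → NEW=255, ERR=-8278945/65536
(1,3): OLD=10922419/262144 → NEW=0, ERR=10922419/262144
(1,4): OLD=2944606457/16777216 → NEW=255, ERR=-1333583623/16777216
(1,5): OLD=14944890953/134217728 → NEW=0, ERR=14944890953/134217728
(1,6): OLD=479559249191/2147483648 → NEW=255, ERR=-68049081049/2147483648
(2,0): OLD=1376945/32768 → NEW=0, ERR=1376945/32768
(2,1): OLD=75142571/1048576 → NEW=0, ERR=75142571/1048576
(2,2): OLD=1371090881/16777216 → NEW=0, ERR=1371090881/16777216
(2,3): OLD=17176532985/134217728 → NEW=0, ERR=17176532985/134217728
(2,4): OLD=210057265865/1073741824 → NEW=255, ERR=-63746899255/1073741824
(2,5): OLD=6078681907651/34359738368 → NEW=255, ERR=-2683051376189/34359738368
(2,6): OLD=95599082697093/549755813888 → NEW=255, ERR=-44588649844347/549755813888
(3,0): OLD=680619937/16777216 → NEW=0, ERR=680619937/16777216
(3,1): OLD=13299933709/134217728 → NEW=0, ERR=13299933709/134217728
(3,2): OLD=188297371895/1073741824 → NEW=255, ERR=-85506793225/1073741824
Target (3,2): original=78, with diffused error = 188297371895/1073741824

Answer: 188297371895/1073741824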